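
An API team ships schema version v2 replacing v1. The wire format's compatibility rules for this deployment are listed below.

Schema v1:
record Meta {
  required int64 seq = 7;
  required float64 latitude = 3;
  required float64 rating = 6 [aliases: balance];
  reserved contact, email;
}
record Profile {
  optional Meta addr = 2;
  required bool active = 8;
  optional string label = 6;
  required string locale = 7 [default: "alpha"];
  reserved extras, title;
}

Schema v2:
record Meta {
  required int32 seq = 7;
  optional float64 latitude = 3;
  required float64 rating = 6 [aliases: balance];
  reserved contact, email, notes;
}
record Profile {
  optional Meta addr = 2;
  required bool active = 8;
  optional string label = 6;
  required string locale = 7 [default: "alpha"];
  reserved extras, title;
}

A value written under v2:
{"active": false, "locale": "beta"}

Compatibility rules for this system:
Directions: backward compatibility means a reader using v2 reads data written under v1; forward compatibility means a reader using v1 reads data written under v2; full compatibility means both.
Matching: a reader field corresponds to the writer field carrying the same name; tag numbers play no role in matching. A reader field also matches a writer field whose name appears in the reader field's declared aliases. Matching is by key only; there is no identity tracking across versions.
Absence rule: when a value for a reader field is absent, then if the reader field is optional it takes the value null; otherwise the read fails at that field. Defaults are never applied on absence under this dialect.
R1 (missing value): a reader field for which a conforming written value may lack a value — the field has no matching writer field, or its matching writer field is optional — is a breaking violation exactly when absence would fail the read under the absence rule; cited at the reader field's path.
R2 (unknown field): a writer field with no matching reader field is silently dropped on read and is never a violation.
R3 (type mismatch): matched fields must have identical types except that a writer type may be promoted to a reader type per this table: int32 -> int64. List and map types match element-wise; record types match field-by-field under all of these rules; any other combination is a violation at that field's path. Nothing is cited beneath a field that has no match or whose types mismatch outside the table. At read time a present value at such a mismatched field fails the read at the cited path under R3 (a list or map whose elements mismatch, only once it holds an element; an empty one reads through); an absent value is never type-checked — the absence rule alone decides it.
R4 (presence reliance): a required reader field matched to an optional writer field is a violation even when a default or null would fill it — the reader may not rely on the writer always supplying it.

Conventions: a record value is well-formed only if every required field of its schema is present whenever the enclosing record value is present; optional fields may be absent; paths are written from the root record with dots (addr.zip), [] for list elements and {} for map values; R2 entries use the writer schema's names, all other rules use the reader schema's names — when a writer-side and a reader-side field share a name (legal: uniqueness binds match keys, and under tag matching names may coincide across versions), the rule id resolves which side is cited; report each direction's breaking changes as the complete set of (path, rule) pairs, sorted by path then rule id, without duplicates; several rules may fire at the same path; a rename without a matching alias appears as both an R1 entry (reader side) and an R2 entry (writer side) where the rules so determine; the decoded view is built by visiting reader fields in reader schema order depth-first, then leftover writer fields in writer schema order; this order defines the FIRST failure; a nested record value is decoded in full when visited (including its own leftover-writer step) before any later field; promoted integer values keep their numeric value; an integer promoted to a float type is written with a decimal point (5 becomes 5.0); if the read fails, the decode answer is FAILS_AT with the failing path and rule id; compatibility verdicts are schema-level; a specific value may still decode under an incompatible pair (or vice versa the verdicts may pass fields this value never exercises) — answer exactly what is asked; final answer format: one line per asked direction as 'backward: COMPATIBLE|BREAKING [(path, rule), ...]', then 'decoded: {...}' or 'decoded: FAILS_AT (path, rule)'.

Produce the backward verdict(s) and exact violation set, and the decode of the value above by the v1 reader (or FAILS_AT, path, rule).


backward: BREAKING [(addr.seq, R3)]; decoded: {"addr": null, "active": false, "label": null, "locale": "beta"}

each type pair in Profile: writer, then reader
backward on Profile — v2 reading data written by v1:
  Meta -> Meta, writer optional: addr aligns to addr
  bool -> bool, writer required: active aligns to active
  string -> string, writer optional: label aligns to label
  string -> string, writer required: locale aligns to locale
  int64 -> int32, writer required: addr.seq aligns to addr.seq
  float64 -> float64, writer required: addr.latitude aligns to addr.latitude
  float64 -> float64, writer required: addr.rating aligns to addr.rating
  rule R3 violated at addr.seq
  => 1 violation(s): backward is BREAKING for Profile
decode (reader v1):
  addr := null (absent, optional -> null)
  active := false
  label := null (absent, optional -> null)
  locale := "beta"
  => decoded: {"addr": null, "active": false, "label": null, "locale": "beta"}
the other Profile changes do not affect what is asked:
  field latitude in record Meta: required changed to optional -> affects forward compatibility only, which is not asked


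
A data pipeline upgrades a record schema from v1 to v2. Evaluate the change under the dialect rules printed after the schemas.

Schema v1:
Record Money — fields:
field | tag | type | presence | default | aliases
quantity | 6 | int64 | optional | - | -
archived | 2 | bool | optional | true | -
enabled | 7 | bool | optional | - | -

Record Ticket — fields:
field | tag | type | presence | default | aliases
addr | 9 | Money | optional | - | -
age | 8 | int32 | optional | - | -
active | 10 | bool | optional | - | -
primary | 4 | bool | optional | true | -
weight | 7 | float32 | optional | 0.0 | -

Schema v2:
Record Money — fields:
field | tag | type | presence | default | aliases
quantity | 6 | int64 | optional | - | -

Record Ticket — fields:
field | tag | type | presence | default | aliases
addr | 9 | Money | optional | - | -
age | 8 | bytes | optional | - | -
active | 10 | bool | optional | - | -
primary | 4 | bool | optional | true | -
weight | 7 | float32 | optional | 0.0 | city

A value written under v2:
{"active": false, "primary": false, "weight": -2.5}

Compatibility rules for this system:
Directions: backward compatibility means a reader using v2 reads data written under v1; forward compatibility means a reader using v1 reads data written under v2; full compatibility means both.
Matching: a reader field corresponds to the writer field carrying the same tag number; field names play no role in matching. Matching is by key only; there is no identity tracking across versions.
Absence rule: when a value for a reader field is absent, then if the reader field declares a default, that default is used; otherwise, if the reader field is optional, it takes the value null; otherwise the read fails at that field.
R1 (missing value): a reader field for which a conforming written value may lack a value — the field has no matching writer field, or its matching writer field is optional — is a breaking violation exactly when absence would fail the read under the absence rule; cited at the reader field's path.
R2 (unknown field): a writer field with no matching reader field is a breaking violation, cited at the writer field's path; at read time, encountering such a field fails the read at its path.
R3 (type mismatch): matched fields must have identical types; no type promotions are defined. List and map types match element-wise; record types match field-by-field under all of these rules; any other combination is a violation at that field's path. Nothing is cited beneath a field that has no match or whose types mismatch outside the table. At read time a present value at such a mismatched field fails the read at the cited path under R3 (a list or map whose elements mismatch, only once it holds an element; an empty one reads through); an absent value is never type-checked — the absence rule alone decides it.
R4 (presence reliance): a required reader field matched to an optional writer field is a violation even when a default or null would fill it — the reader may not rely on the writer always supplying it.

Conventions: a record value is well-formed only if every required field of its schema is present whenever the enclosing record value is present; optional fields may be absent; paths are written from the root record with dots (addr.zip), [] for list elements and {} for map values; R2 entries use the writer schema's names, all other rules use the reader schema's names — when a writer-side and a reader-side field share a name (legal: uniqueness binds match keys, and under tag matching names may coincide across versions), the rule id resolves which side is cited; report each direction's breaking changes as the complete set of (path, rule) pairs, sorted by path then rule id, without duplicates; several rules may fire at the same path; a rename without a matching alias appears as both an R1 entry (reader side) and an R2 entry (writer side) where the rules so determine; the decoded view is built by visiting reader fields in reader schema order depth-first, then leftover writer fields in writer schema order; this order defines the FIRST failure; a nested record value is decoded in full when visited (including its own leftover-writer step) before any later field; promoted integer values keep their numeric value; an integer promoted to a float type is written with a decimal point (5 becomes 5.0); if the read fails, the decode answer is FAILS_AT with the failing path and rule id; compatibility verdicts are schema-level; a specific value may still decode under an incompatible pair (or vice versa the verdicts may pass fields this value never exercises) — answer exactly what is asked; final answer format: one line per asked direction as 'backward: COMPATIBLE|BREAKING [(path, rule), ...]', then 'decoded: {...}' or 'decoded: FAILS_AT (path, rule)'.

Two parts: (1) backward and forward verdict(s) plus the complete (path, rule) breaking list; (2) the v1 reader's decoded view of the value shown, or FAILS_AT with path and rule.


backward: BREAKING [(addr.archived, R2), (addr.enabled, R2), (age, R3)]; forward: BREAKING [(age, R3)]; decoded: {"addr": null, "age": null, "active": false, "primary": false, "weight": -2.5}

arrows below run writer -> reader for Ticket
backward analysis of Ticket with v2 as reader and v1 as writer:
  Money -> Money, writer optional: addr aligns to addr
  int32 -> bytes, writer optional: age aligns to age
  bool -> bool, writer optional: active aligns to active
  bool -> bool, writer optional: primary aligns to primary
  float32 -> float32, writer optional: weight aligns to weight
  int64 -> int64, writer optional: addr.quantity aligns to addr.quantity
  writer field addr.archived has no reader counterpart
  writer field addr.enabled has no reader counterpart
  breaking: (addr.archived, R2)
  breaking: (addr.enabled, R2)
  breaking: (age, R3)
  => backward verdict for Ticket: BREAKING, 3 violation(s)
forward analysis of Ticket with v1 as reader and v2 as writer:
  Money -> Money, writer optional: addr aligns to addr
  bytes -> int32, writer optional: age aligns to age
  bool -> bool, writer optional: active aligns to active
  bool -> bool, writer optional: primary aligns to primary
  float32 -> float32, writer optional: weight aligns to weight
  int64 -> int64, writer optional: addr.quantity aligns to addr.quantity
  no writer field matches reader addr.archived
  no writer field matches reader addr.enabled
  breaking: (age, R3)
  => forward verdict for Ticket: BREAKING, 1 violation(s)
decode walk for Ticket under reader schema v1:
  addr := null (not supplied -> null)
  age := null (not supplied -> null)
  active := false
  primary := false
  weight := -2.5
  => decoded: {"addr": null, "age": null, "active": false, "primary": false, "weight": -2.5}


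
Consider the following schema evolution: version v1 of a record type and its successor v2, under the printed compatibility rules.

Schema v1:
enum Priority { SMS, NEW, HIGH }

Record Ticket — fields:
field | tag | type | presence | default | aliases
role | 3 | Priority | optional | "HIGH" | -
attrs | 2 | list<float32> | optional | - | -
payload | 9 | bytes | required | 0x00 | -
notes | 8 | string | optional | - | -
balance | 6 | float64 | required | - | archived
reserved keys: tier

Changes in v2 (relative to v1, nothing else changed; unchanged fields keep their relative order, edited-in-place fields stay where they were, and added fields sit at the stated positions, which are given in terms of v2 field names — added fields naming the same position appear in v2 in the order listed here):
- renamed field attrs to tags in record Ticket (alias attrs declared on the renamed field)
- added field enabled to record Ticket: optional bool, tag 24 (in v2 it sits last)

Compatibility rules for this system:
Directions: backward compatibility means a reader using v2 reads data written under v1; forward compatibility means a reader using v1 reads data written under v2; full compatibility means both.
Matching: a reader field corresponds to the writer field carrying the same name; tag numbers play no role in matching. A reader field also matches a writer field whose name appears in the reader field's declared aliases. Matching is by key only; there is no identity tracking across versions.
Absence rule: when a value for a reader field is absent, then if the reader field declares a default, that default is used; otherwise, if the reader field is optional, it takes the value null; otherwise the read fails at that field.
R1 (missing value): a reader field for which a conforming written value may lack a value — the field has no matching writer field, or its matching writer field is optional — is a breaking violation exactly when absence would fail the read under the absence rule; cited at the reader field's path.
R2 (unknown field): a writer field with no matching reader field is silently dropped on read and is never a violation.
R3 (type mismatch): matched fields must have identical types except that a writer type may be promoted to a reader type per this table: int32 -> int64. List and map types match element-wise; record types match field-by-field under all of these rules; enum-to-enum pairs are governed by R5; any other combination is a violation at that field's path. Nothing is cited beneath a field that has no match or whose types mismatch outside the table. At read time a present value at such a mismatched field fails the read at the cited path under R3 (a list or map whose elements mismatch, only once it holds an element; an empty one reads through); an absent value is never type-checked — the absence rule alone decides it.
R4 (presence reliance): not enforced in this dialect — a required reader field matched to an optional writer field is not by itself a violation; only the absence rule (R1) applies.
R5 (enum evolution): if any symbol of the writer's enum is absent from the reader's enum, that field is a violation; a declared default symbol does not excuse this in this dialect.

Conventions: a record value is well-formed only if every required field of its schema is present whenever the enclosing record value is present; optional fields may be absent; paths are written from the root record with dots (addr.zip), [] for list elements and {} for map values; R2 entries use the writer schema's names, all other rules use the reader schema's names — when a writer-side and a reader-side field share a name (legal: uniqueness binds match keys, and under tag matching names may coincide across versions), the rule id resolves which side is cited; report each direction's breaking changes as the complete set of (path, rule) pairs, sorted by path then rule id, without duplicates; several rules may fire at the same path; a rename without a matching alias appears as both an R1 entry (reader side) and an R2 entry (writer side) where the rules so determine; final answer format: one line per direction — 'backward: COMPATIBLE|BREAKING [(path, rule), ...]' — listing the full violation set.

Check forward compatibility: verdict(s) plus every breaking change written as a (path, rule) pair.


forward: COMPATIBLE []

each type pair in Ticket: writer, then reader
forward on Ticket — v1 reading data written by v2:
  role: Priority -> Priority, writer optional; from role
  attrs: no writer match
  payload: bytes -> bytes, writer required; from payload
  notes: string -> string, writer optional; from notes
  balance: float64 -> float64, writer required; from balance
  tags (writer side), unknown to reader
  enabled (writer side), unknown to reader
  => forward verdict for Ticket: COMPATIBLE, no violations
the other Ticket changes do not affect what is asked:
  renamed field attrs to tags in record Ticket (alias attrs declared on the renamed field) -> inert for the asked Ticket verdict: nothing fires
  added field enabled to record Ticket: optional bool, tag 24 (in v2 it sits last) -> inert for the asked Ticket verdict: nothing fires


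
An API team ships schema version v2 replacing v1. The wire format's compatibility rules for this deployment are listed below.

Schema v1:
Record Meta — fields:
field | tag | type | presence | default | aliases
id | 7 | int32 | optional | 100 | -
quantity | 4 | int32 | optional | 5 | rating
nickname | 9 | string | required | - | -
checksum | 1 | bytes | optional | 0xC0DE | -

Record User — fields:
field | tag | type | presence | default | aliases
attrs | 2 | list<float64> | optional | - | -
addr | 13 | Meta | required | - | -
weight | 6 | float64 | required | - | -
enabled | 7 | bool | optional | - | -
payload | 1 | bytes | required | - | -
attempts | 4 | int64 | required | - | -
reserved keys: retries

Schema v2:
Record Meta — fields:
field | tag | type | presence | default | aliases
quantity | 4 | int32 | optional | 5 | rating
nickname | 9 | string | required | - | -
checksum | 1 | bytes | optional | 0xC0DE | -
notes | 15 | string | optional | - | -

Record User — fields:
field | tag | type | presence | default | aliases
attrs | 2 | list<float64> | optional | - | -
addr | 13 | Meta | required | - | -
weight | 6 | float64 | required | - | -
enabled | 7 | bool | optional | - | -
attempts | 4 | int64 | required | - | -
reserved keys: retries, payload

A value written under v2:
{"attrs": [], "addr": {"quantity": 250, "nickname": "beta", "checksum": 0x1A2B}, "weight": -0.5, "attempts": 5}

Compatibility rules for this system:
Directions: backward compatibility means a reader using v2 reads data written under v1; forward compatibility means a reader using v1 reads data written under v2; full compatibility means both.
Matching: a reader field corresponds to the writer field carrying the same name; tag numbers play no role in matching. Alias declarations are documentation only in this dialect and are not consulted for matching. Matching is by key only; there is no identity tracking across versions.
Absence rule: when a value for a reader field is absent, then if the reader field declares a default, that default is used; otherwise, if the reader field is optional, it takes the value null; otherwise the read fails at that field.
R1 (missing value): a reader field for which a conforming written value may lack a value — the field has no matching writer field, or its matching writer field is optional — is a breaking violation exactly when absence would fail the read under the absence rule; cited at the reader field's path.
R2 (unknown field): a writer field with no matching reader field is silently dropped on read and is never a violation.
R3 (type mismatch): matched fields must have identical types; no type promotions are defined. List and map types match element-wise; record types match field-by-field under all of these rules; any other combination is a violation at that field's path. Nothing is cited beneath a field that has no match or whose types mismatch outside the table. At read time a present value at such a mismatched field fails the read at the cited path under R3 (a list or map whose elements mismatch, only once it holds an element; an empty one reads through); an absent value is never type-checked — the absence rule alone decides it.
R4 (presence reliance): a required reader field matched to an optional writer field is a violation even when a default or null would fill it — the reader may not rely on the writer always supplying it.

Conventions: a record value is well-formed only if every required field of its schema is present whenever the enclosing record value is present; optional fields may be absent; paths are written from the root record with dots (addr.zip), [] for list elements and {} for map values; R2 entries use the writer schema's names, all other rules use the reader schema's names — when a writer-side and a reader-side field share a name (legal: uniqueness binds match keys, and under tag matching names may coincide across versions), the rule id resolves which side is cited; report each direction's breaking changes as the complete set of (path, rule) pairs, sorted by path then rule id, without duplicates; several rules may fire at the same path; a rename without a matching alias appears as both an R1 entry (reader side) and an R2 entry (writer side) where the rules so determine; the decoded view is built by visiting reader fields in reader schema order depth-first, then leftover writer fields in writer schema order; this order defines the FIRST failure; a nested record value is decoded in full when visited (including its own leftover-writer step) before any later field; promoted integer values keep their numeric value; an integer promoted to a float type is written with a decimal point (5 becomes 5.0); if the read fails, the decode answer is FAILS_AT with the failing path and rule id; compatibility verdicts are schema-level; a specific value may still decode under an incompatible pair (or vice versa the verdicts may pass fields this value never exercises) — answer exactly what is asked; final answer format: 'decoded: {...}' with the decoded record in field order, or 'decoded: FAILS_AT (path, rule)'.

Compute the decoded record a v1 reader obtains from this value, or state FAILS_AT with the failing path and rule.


decoded: FAILS_AT (payload, R1)

each type pair in User: writer, then reader
decode (reader v1):
  attrs := []
  addr.id := 100 (absent -> default)
  addr.quantity := 250
  addr.nickname := "beta"
  addr.checksum := 0x1A2B
  weight := -0.5
  enabled := null (absent, optional -> null)
  read fails at payload under R1 (no fill)
  => FAILS_AT (payload, R1)
the rest of the User diff is inert for this question:
  added field notes to record Meta: optional string, tag 15 (in v2 it sits last) -> inert under this dialect — no rule fires on User and the result does not move
  removed field id from record Meta -> inert under this dialect — no rule fires on User and the result does not move


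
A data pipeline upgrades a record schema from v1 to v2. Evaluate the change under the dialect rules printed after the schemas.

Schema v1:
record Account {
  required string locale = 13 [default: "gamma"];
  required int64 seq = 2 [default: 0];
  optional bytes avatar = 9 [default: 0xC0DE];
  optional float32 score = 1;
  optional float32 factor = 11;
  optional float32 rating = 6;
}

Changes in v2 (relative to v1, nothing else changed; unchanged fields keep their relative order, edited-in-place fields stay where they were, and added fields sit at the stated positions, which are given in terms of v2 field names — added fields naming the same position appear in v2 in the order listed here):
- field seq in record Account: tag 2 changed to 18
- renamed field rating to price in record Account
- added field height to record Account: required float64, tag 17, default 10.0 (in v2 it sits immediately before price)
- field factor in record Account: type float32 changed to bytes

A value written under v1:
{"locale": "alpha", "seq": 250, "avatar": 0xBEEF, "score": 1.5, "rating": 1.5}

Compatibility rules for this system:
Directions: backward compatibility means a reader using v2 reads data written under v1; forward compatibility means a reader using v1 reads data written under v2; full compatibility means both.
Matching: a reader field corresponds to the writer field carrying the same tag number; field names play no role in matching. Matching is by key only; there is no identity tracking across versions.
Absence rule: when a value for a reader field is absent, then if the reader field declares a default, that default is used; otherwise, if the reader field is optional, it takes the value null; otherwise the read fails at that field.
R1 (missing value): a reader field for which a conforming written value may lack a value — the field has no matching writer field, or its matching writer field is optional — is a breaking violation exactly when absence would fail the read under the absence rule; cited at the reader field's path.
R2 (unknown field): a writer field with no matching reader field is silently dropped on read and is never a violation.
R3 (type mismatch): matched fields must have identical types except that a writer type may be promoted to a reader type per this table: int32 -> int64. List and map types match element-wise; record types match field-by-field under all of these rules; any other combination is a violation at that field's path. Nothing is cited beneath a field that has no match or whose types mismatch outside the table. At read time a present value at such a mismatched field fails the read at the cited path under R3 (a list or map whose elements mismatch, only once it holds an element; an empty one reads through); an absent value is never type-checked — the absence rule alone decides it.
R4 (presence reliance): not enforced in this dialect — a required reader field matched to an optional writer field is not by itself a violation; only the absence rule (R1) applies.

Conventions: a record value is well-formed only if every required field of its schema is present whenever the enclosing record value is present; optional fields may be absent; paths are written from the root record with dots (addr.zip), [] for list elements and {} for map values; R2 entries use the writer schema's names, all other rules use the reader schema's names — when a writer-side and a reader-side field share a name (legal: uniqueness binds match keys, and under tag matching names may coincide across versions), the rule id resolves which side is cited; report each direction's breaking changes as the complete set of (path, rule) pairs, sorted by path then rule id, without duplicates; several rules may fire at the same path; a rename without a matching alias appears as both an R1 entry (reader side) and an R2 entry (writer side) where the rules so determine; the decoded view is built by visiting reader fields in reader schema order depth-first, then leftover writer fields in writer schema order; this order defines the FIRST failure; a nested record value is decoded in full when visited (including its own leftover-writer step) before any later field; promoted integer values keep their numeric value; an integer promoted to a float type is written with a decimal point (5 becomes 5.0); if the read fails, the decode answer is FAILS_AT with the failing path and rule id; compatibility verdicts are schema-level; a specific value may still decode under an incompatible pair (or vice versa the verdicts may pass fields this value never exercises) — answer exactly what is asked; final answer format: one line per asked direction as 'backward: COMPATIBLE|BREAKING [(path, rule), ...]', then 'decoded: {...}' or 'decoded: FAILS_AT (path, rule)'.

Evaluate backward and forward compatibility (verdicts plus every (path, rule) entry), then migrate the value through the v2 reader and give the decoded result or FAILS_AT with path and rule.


arrows below run writer -> reader for Account
backward on Account — v2 reading data written by v1:
  locale: paired with writer locale (string -> string; writer required)
  seq: no writer match
  avatar: paired with writer avatar (bytes -> bytes; writer optional)
  score: paired with writer score (float32 -> float32; writer optional)
  factor: paired with writer factor (float32 -> bytes; writer optional)
  height: no writer match
  price: paired with writer rating (float32 -> float32; writer optional)
  seq (writer side), unknown to reader
  rule R3 violated at factor
  => backward verdict for Account: BREAKING, 1 violation(s)
forward on Account — v1 reading data written by v2:
  locale: paired with writer locale (string -> string; writer required)
  seq: no writer match
  avatar: paired with writer avatar (bytes -> bytes; writer optional)
  score: paired with writer score (float32 -> float32; writer optional)
  factor: paired with writer factor (bytes -> float32; writer optional)
  rating: paired with writer price (float32 -> float32; writer optional)
  seq (writer side), unknown to reader
  height (writer side), unknown to reader
  rule R3 violated at factor
  => forward verdict for Account: BREAKING, 1 violation(s)
migrating the Account value to v2:
  locale := "alpha"
  seq := 0 (absent -> default)
  avatar := 0xBEEF
  score := 1.5
  factor := null (absent, optional -> null)
  height := 10.0 (absent -> default)
  price := 1.5 (from writer rating)
  writer seq: unknown -> dropped
  => decoded: {"locale": "alpha", "seq": 0, "avatar": 0xBEEF, "score": 1.5, "factor": null, "height": 10.0, "price": 1.5}

backward: BREAKING [(factor, R3)]; forward: BREAKING [(factor, R3)]; decoded: {"locale": "alpha", "seq": 0, "avatar": 0xBEEF, "score": 1.5, "factor": null, "height": 10.0, "price": 1.5}


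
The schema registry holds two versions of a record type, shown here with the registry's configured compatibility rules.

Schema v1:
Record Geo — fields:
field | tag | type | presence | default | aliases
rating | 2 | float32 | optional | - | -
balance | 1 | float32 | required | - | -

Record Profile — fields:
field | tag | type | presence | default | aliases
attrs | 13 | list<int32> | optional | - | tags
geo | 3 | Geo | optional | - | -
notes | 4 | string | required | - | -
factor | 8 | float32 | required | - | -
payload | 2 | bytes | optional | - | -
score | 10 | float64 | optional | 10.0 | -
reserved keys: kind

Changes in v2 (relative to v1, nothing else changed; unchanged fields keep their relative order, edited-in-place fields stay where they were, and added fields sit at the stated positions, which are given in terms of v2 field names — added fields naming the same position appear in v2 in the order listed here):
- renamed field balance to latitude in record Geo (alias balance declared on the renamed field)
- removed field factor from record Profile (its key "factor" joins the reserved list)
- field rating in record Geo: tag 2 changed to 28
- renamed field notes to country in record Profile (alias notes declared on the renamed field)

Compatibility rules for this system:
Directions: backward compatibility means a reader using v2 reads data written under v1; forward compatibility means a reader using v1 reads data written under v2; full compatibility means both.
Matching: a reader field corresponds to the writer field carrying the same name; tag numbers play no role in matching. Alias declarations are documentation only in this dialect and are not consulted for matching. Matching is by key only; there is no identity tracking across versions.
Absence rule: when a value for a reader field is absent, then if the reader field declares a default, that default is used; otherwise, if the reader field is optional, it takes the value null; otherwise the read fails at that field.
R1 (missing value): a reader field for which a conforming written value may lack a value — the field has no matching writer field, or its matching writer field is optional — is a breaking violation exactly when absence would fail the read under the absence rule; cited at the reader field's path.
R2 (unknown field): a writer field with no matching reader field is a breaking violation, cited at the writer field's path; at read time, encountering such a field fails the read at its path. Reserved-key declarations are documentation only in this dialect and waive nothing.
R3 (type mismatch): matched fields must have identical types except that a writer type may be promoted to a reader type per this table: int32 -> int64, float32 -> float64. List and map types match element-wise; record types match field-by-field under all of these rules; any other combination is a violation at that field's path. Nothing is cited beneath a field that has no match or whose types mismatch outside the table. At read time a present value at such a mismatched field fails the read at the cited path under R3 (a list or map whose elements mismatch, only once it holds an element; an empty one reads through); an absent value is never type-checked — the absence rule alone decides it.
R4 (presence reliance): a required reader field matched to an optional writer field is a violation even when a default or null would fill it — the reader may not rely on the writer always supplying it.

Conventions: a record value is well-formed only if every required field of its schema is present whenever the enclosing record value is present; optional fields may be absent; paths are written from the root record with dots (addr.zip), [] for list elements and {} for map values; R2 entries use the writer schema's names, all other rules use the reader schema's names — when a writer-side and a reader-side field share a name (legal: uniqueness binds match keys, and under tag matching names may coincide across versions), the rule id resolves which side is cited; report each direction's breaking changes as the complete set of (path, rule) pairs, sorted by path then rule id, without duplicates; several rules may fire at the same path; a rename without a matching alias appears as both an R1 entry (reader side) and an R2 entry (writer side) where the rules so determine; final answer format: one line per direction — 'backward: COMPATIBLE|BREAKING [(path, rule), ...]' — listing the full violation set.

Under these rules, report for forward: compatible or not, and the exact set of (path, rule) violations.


forward: BREAKING [(country, R2), (factor, R1), (geo.balance, R1), (geo.latitude, R2), (notes, R1)]

each type pair in Profile: writer, then reader
checking forward for Profile: reader v1 against writer v2:
  writer optional, list<int32> -> list<int32>: reader attrs maps from writer attrs
  writer optional, Geo -> Geo: reader geo maps from writer geo
  notes: no writer match
  factor: no writer match
  writer optional, bytes -> bytes: reader payload maps from writer payload
  writer optional, float64 -> float64: reader score maps from writer score
  writer field country has no reader counterpart
  writer optional, float32 -> float32: reader geo.rating maps from writer geo.rating
  geo.balance: no writer match
  writer field geo.latitude has no reader counterpart
  breaking: (country, R2)
  breaking: (factor, R1)
  breaking: (geo.balance, R1)
  breaking: (geo.latitude, R2)
  breaking: (notes, R1)
  => 5 violation(s): forward is BREAKING for Profile
the other Profile changes do not affect what is asked:
  field rating in record Geo: tag 2 changed to 28 -> fires no rule on Profile, leaving the asked answer as it is


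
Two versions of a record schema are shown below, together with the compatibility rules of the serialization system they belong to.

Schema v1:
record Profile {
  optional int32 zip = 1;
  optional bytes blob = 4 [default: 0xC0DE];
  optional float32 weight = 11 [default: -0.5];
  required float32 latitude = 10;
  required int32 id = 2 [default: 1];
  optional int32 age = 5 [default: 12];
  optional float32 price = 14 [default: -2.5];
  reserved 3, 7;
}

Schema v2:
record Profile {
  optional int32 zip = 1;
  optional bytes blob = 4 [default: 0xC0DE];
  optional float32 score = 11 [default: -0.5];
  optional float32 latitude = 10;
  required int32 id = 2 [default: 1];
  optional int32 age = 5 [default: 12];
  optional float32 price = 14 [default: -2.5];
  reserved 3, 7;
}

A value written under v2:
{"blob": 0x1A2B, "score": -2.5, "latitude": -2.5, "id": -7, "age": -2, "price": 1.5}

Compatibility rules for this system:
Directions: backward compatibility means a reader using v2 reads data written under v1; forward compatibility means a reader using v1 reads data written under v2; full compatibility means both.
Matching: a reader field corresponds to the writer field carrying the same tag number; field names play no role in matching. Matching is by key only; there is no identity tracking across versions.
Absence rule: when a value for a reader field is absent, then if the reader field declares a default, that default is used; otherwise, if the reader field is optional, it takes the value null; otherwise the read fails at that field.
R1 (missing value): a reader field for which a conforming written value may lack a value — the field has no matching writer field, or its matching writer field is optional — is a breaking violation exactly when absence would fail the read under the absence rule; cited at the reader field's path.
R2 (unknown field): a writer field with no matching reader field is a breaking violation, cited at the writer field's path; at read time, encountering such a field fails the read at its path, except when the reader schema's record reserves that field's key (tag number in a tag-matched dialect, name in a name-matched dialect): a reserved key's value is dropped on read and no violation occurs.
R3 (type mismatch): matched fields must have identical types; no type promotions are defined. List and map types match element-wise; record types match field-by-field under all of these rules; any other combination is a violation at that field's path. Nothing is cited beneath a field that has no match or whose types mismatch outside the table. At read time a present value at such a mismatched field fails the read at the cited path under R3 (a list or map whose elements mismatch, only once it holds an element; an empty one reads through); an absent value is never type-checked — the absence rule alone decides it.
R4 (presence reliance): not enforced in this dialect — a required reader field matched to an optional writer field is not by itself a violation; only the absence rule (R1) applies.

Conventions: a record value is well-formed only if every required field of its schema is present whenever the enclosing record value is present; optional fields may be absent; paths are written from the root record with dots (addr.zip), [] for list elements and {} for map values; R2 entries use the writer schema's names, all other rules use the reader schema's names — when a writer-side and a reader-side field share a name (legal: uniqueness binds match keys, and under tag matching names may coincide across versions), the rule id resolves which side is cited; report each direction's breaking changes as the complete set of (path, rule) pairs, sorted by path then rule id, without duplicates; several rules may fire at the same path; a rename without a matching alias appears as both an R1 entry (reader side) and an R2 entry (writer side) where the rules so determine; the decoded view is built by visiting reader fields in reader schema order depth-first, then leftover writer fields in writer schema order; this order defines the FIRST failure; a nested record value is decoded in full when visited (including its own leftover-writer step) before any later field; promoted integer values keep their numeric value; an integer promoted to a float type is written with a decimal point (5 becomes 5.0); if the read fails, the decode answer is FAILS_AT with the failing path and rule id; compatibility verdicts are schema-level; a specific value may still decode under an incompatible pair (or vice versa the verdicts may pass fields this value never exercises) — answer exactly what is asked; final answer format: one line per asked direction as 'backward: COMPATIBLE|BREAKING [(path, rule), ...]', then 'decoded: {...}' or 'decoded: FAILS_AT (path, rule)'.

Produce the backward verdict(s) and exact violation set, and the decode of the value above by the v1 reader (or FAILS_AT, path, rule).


backward: COMPATIBLE []; decoded: {"zip": null, "blob": 0x1A2B, "weight": -2.5, "latitude": -2.5, "id": -7, "age": -2, "price": 1.5}

each type pair in Profile: writer, then reader
backward for Profile (reader v2, writer v1):
  zip: int32 -> int32, writer optional; from zip
  blob: bytes -> bytes, writer optional; from blob
  score: float32 -> float32, writer optional; from weight
  latitude: float32 -> float32, writer required; from latitude
  id: int32 -> int32, writer required; from id
  age: int32 -> int32, writer optional; from age
  price: float32 -> float32, writer optional; from price
  => backward: COMPATIBLE
decode walk for Profile under reader schema v1:
  zip := null (absent, optional -> null)
  blob := 0x1A2B
  weight := -2.5 (from writer score)
  latitude := -2.5
  id := -7
  age := -2
  price := 1.5
  => decoded: {"zip": null, "blob": 0x1A2B, "weight": -2.5, "latitude": -2.5, "id": -7, "age": -2, "price": 1.5}
diffs on Profile not affecting the asked answer:
  renamed field weight to score in record Profile -> no rule fires on it in Profile's dialect; the asked verdict holds
  field latitude in record Profile: required changed to optional -> its effect on Profile is confined to the forward direction, not asked
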